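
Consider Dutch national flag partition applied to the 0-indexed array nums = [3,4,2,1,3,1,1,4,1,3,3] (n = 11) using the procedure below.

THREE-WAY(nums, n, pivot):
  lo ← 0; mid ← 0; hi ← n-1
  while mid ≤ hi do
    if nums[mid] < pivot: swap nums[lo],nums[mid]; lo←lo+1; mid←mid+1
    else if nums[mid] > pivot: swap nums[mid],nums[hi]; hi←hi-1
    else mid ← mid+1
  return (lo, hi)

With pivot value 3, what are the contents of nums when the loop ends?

[2,1,1,1,1,3,3,3,3,4,4]

lo=0 mid=0 hi=10
3=3: mid=1
4>3: swap(1,10), hi=9 ⇒ [3,3,2,1,3,1,1,4,1,3,4]
3=3: mid=2
2<3: swap(0,2), lo=1 mid=3 ⇒ [2,3,3,1,3,1,1,4,1,3,4]
1<3: swap(1,3), lo=2 mid=4 ⇒ [2,1,3,3,3,1,1,4,1,3,4]
3=3: mid=5
1<3: swap(2,5), lo=3 mid=6 ⇒ [2,1,1,3,3,3,1,4,1,3,4]
1<3: swap(3,6), lo=4 mid=7 ⇒ [2,1,1,1,3,3,3,4,1,3,4]
4>3: swap(7,9), hi=8 ⇒ [2,1,1,1,3,3,3,3,1,4,4]
3=3: mid=8
1<3: swap(4,8), lo=5 mid=9 ⇒ [2,1,1,1,1,3,3,3,3,4,4]
done. lo=5 hi=8; nums=[2,1,1,1,1,3,3,3,3,4,4]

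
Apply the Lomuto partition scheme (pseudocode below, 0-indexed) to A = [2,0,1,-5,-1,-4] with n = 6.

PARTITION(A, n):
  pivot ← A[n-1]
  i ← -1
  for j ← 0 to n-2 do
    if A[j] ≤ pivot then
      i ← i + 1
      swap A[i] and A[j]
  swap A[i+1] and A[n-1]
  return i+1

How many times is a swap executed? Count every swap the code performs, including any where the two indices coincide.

pivot = A[5] = -4; i = -1
j=0: A[0]=2 > -4 → no swap
j=1: A[1]=0 > -4 → no swap
j=2: A[2]=1 > -4 → no swap
j=3: A[3]=-5 ≤ -4 → i=0, swap A[0],A[3] → [-5,0,1,2,-1,-4]
j=4: A[4]=-1 > -4 → no swap
final swap A[1],A[5] → [-5,-4,1,2,-1,0]; return 1

2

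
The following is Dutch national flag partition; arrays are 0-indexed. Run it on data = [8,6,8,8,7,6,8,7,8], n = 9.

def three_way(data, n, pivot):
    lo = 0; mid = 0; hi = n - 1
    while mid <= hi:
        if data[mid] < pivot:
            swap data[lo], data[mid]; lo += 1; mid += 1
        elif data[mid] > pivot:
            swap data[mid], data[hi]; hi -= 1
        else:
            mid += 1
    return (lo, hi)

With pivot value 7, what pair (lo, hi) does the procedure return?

(2, 3)

pivot = 7; lo=0, mid=0, hi=8
data[mid]=8>7: swap data[0],data[8]; hi=7 → [8,6,8,8,7,6,8,7,8]
data[mid]=8>7: swap data[0],data[7]; hi=6 → [7,6,8,8,7,6,8,8,8]
data[mid]=7=7: mid=1
data[mid]=6<7: swap data[0],data[1]; lo=1,mid=2 → [6,7,8,8,7,6,8,8,8]
data[mid]=8>7: swap data[2],data[6]; hi=5 → [6,7,8,8,7,6,8,8,8]
data[mid]=8>7: swap data[2],data[5]; hi=4 → [6,7,6,8,7,8,8,8,8]
data[mid]=6<7: swap data[1],data[2]; lo=2,mid=3 → [6,6,7,8,7,8,8,8,8]
data[mid]=8>7: swap data[3],data[4]; hi=3 → [6,6,7,7,8,8,8,8,8]
data[mid]=7=7: mid=4
end: lo=2, hi=3; data = [6,6,7,7,8,8,8,8,8]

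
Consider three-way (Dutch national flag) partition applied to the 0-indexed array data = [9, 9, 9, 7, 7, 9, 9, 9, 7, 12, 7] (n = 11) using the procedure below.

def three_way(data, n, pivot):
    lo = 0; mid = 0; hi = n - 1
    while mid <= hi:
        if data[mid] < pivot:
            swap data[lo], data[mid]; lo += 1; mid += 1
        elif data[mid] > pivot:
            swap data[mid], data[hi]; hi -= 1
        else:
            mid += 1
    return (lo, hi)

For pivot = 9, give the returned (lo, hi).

(4, 9)

pivot = 9; lo=0, mid=0, hi=10
data[mid]=9=9: mid=1
data[mid]=9=9: mid=2
data[mid]=9=9: mid=3
data[mid]=7<9: swap data[0],data[3]; lo=1,mid=4 → [7, 9, 9, 9, 7, 9, 9, 9, 7, 12, 7]
data[mid]=7<9: swap data[1],data[4]; lo=2,mid=5 → [7, 7, 9, 9, 9, 9, 9, 9, 7, 12, 7]
data[mid]=9=9: mid=6
data[mid]=9=9: mid=7
data[mid]=9=9: mid=8
data[mid]=7<9: swap data[2],data[8]; lo=3,mid=9 → [7, 7, 7, 9, 9, 9, 9, 9, 9, 12, 7]
data[mid]=12>9: swap data[9],data[10]; hi=9 → [7, 7, 7, 9, 9, 9, 9, 9, 9, 7, 12]
data[mid]=7<9: swap data[3],data[9]; lo=4,mid=10 → [7, 7, 7, 7, 9, 9, 9, 9, 9, 9, 12]
end: lo=4, hi=9; data = [7, 7, 7, 7, 9, 9, 9, 9, 9, 9, 12]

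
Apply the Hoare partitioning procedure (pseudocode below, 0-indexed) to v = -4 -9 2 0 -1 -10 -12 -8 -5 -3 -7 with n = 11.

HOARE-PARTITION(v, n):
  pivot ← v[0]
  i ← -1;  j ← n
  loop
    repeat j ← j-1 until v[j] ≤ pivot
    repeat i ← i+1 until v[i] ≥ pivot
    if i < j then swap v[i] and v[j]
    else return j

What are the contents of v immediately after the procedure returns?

-7 -9 -5 -8 -12 -10 -1 0 2 -3 -4

pivot = v[0] = -4; i = -1, j = 11
j→10 (v[10]=-7≤-4), i→0 (v[0]=-4≥-4); i<j, swap → -7 -9 2 0 -1 -10 -12 -8 -5 -3 -4
j→8 (v[8]=-5≤-4), i→2 (v[2]=2≥-4); i<j, swap → -7 -9 -5 0 -1 -10 -12 -8 2 -3 -4
j→7 (v[7]=-8≤-4), i→3 (v[3]=0≥-4); i<j, swap → -7 -9 -5 -8 -1 -10 -12 0 2 -3 -4
j→6 (v[6]=-12≤-4), i→4 (v[4]=-1≥-4); i<j, swap → -7 -9 -5 -8 -12 -10 -1 0 2 -3 -4
j→5, i→6; i≥j, return j=5. v = -7 -9 -5 -8 -12 -10 -1 0 2 -3 -4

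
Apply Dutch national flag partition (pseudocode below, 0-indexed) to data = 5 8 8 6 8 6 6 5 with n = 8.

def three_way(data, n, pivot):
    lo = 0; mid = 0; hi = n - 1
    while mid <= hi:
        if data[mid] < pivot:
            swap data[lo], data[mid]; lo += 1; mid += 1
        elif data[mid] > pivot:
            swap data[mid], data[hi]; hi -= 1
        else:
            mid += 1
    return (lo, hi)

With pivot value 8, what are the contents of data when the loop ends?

5 6 6 6 5 8 8 8

lo=0 mid=0 hi=7
5<8: swap(0,0), lo=1 mid=1 ⇒ 5 8 8 6 8 6 6 5
8=8: mid=2
8=8: mid=3
6<8: swap(1,3), lo=2 mid=4 ⇒ 5 6 8 8 8 6 6 5
8=8: mid=5
6<8: swap(2,5), lo=3 mid=6 ⇒ 5 6 6 8 8 8 6 5
6<8: swap(3,6), lo=4 mid=7 ⇒ 5 6 6 6 8 8 8 5
5<8: swap(4,7), lo=5 mid=8 ⇒ 5 6 6 6 5 8 8 8
done. lo=5 hi=7; data=5 6 6 6 5 8 8 8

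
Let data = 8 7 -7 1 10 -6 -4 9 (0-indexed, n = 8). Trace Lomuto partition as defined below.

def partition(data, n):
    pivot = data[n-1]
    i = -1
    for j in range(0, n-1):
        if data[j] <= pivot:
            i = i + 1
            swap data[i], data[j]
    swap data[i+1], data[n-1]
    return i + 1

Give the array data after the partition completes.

8 7 -7 1 -6 -4 9 10

pivot=9, i=-1
j=0: 8≤9, i=0, swap(0,0) ⇒ 8 7 -7 1 10 -6 -4 9
j=1: 7≤9, i=1, swap(1,1) ⇒ 8 7 -7 1 10 -6 -4 9
j=2: -7≤9, i=2, swap(2,2) ⇒ 8 7 -7 1 10 -6 -4 9
j=3: 1≤9, i=3, swap(3,3) ⇒ 8 7 -7 1 10 -6 -4 9
j=4: 10>9, skip
j=5: -6≤9, i=4, swap(4,5) ⇒ 8 7 -7 1 -6 10 -4 9
j=6: -4≤9, i=5, swap(5,6) ⇒ 8 7 -7 1 -6 -4 10 9
swap(6,7) ⇒ 8 7 -7 1 -6 -4 9 10; return 6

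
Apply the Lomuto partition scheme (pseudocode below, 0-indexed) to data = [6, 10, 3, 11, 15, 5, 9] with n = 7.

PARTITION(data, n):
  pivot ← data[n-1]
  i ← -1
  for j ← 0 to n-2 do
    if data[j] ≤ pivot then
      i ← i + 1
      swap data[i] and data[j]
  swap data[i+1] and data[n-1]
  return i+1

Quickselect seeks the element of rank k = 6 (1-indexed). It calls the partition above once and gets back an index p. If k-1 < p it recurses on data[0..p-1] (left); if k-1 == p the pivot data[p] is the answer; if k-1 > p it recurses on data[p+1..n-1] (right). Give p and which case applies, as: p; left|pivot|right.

3; right

pivot = data[6] = 9; i = -1
j=0: data[0]=6 ≤ 9 → i=0, swap data[0],data[0] (no change) → [6, 10, 3, 11, 15, 5, 9]
j=1: data[1]=10 > 9 → no swap
j=2: data[2]=3 ≤ 9 → i=1, swap data[1],data[2] → [6, 3, 10, 11, 15, 5, 9]
j=3: data[3]=11 > 9 → no swap
j=4: data[4]=15 > 9 → no swap
j=5: data[5]=5 ≤ 9 → i=2, swap data[2],data[5] → [6, 3, 5, 11, 15, 10, 9]
final swap data[3],data[6] → [6, 3, 5, 9, 15, 10, 11]; return 3
p = 3; k-1 = 5 > 3 ⇒ right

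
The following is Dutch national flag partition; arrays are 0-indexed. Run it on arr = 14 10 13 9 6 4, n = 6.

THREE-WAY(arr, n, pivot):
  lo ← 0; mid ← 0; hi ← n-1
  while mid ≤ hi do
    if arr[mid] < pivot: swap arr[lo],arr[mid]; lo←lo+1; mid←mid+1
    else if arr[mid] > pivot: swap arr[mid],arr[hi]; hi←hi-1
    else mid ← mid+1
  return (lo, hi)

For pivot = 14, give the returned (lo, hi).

(5, 5)

lo=0 mid=0 hi=5
14=14: mid=1
10<14: swap(0,1), lo=1 mid=2 ⇒ 10 14 13 9 6 4
13<14: swap(1,2), lo=2 mid=3 ⇒ 10 13 14 9 6 4
9<14: swap(2,3), lo=3 mid=4 ⇒ 10 13 9 14 6 4
6<14: swap(3,4), lo=4 mid=5 ⇒ 10 13 9 6 14 4
4<14: swap(4,5), lo=5 mid=6 ⇒ 10 13 9 6 4 14
done. lo=5 hi=5; arr=10 13 9 6 4 14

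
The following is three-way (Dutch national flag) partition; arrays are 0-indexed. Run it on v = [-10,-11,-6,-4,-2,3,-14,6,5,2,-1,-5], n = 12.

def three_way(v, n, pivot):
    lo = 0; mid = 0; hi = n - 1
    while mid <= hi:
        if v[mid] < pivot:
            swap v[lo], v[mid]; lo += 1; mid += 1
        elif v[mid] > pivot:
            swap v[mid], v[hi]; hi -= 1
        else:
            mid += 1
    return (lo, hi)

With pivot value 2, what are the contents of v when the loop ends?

[-10,-11,-6,-4,-2,-5,-14,-1,2,5,6,3]

lo=0 mid=0 hi=11
-10<2: swap(0,0), lo=1 mid=1 ⇒ [-10,-11,-6,-4,-2,3,-14,6,5,2,-1,-5]
-11<2: swap(1,1), lo=2 mid=2 ⇒ [-10,-11,-6,-4,-2,3,-14,6,5,2,-1,-5]
-6<2: swap(2,2), lo=3 mid=3 ⇒ [-10,-11,-6,-4,-2,3,-14,6,5,2,-1,-5]
-4<2: swap(3,3), lo=4 mid=4 ⇒ [-10,-11,-6,-4,-2,3,-14,6,5,2,-1,-5]
-2<2: swap(4,4), lo=5 mid=5 ⇒ [-10,-11,-6,-4,-2,3,-14,6,5,2,-1,-5]
3>2: swap(5,11), hi=10 ⇒ [-10,-11,-6,-4,-2,-5,-14,6,5,2,-1,3]
-5<2: swap(5,5), lo=6 mid=6 ⇒ [-10,-11,-6,-4,-2,-5,-14,6,5,2,-1,3]
-14<2: swap(6,6), lo=7 mid=7 ⇒ [-10,-11,-6,-4,-2,-5,-14,6,5,2,-1,3]
6>2: swap(7,10), hi=9 ⇒ [-10,-11,-6,-4,-2,-5,-14,-1,5,2,6,3]
-1<2: swap(7,7), lo=8 mid=8 ⇒ [-10,-11,-6,-4,-2,-5,-14,-1,5,2,6,3]
5>2: swap(8,9), hi=8 ⇒ [-10,-11,-6,-4,-2,-5,-14,-1,2,5,6,3]
2=2: mid=9
done. lo=8 hi=8; v=[-10,-11,-6,-4,-2,-5,-14,-1,2,5,6,3]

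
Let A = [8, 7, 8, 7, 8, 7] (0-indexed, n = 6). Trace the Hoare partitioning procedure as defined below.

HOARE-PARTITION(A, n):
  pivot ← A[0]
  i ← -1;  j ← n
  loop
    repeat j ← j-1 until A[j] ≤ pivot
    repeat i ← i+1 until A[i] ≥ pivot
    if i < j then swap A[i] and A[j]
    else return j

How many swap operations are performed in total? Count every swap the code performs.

2

pivot = A[0] = 8; i = -1, j = 6
j→5 (A[5]=7≤8), i→0 (A[0]=8≥8); i<j, swap → [7, 7, 8, 7, 8, 8]
j→4 (A[4]=8≤8), i→2 (A[2]=8≥8); i<j, swap → [7, 7, 8, 7, 8, 8]
j→3, i→4; i≥j, return j=3. A = [7, 7, 8, 7, 8, 8]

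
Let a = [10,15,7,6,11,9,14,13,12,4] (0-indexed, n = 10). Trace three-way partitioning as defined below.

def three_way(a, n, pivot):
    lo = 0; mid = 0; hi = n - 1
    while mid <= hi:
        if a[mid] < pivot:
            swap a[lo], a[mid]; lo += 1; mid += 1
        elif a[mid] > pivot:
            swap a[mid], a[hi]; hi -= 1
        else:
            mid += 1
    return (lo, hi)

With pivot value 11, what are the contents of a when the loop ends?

pivot = 11; lo=0, mid=0, hi=9
a[mid]=10<11: swap a[0],a[0]; lo=1,mid=1 → [10,15,7,6,11,9,14,13,12,4]
a[mid]=15>11: swap a[1],a[9]; hi=8 → [10,4,7,6,11,9,14,13,12,15]
a[mid]=4<11: swap a[1],a[1]; lo=2,mid=2 → [10,4,7,6,11,9,14,13,12,15]
a[mid]=7<11: swap a[2],a[2]; lo=3,mid=3 → [10,4,7,6,11,9,14,13,12,15]
a[mid]=6<11: swap a[3],a[3]; lo=4,mid=4 → [10,4,7,6,11,9,14,13,12,15]
a[mid]=11=11: mid=5
a[mid]=9<11: swap a[4],a[5]; lo=5,mid=6 → [10,4,7,6,9,11,14,13,12,15]
a[mid]=14>11: swap a[6],a[8]; hi=7 → [10,4,7,6,9,11,12,13,14,15]
a[mid]=12>11: swap a[6],a[7]; hi=6 → [10,4,7,6,9,11,13,12,14,15]
a[mid]=13>11: swap a[6],a[6]; hi=5 → [10,4,7,6,9,11,13,12,14,15]
end: lo=5, hi=5; a = [10,4,7,6,9,11,13,12,14,15]

[10,4,7,6,9,11,13,12,14,15]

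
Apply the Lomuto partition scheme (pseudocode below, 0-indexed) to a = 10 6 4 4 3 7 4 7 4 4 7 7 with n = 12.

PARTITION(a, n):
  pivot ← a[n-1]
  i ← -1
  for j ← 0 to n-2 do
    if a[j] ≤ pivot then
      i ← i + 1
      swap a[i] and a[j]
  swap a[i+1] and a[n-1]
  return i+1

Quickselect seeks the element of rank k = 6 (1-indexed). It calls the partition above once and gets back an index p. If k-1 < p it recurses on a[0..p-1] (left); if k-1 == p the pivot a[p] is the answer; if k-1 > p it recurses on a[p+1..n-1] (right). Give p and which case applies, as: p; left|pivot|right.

pivot = a[11] = 7; i = -1
j=0: a[0]=10 > 7 → no swap
j=1: a[1]=6 ≤ 7 → i=0, swap a[0],a[1] → 6 10 4 4 3 7 4 7 4 4 7 7
j=2: a[2]=4 ≤ 7 → i=1, swap a[1],a[2] → 6 4 10 4 3 7 4 7 4 4 7 7
j=3: a[3]=4 ≤ 7 → i=2, swap a[2],a[3] → 6 4 4 10 3 7 4 7 4 4 7 7
j=4: a[4]=3 ≤ 7 → i=3, swap a[3],a[4] → 6 4 4 3 10 7 4 7 4 4 7 7
j=5: a[5]=7 ≤ 7 → i=4, swap a[4],a[5] → 6 4 4 3 7 10 4 7 4 4 7 7
j=6: a[6]=4 ≤ 7 → i=5, swap a[5],a[6] → 6 4 4 3 7 4 10 7 4 4 7 7
j=7: a[7]=7 ≤ 7 → i=6, swap a[6],a[7] → 6 4 4 3 7 4 7 10 4 4 7 7
j=8: a[8]=4 ≤ 7 → i=7, swap a[7],a[8] → 6 4 4 3 7 4 7 4 10 4 7 7
j=9: a[9]=4 ≤ 7 → i=8, swap a[8],a[9] → 6 4 4 3 7 4 7 4 4 10 7 7
j=10: a[10]=7 ≤ 7 → i=9, swap a[9],a[10] → 6 4 4 3 7 4 7 4 4 7 10 7
final swap a[10],a[11] → 6 4 4 3 7 4 7 4 4 7 7 10; return 10
p = 10; k-1 = 5 < 10 ⇒ left

10; left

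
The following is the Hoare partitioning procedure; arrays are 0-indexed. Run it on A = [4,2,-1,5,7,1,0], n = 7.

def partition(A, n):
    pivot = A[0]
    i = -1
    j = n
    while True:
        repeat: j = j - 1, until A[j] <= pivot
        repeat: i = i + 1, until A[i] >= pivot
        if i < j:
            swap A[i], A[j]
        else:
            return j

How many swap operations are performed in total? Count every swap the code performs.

pivot=4
j stops at 6 (0), i stops at 0 (4); swap ⇒ [0,2,-1,5,7,1,4]
j stops at 5 (1), i stops at 3 (5); swap ⇒ [0,2,-1,1,7,5,4]
j stops at 3, i stops at 4; i≥j ⇒ return 3. A=[0,2,-1,1,7,5,4]

2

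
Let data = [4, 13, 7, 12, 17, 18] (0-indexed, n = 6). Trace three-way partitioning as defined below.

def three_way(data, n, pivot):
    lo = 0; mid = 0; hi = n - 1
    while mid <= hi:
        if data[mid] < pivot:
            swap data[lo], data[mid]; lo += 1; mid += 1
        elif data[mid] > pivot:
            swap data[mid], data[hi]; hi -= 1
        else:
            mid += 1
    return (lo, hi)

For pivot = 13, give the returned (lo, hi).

(3, 3)

lo=0 mid=0 hi=5
4<13: swap(0,0), lo=1 mid=1 ⇒ [4, 13, 7, 12, 17, 18]
13=13: mid=2
7<13: swap(1,2), lo=2 mid=3 ⇒ [4, 7, 13, 12, 17, 18]
12<13: swap(2,3), lo=3 mid=4 ⇒ [4, 7, 12, 13, 17, 18]
17>13: swap(4,5), hi=4 ⇒ [4, 7, 12, 13, 18, 17]
18>13: swap(4,4), hi=3 ⇒ [4, 7, 12, 13, 18, 17]
done. lo=3 hi=3; data=[4, 7, 12, 13, 18, 17]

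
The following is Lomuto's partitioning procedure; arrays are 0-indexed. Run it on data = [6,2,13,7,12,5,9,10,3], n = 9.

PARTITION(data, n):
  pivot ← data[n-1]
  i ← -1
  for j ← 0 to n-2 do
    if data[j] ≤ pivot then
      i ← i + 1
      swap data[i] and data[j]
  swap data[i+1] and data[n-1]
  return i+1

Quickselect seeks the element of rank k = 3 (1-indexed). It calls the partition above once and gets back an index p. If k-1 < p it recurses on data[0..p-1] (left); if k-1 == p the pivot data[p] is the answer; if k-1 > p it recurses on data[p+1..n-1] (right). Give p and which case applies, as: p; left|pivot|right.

pivot = data[8] = 3; i = -1
j=0: data[0]=6 > 3 → no swap
j=1: data[1]=2 ≤ 3 → i=0, swap data[0],data[1] → [2,6,13,7,12,5,9,10,3]
j=2: data[2]=13 > 3 → no swap
j=3: data[3]=7 > 3 → no swap
j=4: data[4]=12 > 3 → no swap
j=5: data[5]=5 > 3 → no swap
j=6: data[6]=9 > 3 → no swap
j=7: data[7]=10 > 3 → no swap
final swap data[1],data[8] → [2,3,13,7,12,5,9,10,6]; return 1
p = 1; k-1 = 2 > 1 ⇒ right

1; right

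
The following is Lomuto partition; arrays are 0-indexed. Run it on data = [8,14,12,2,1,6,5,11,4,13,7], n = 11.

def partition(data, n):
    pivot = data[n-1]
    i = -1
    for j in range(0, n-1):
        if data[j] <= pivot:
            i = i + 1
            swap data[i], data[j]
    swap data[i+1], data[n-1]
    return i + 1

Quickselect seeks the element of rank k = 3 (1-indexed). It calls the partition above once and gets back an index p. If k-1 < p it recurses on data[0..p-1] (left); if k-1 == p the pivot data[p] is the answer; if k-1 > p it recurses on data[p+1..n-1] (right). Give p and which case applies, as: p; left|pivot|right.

pivot=7, i=-1
j=0: 8>7, skip
j=1: 14>7, skip
j=2: 12>7, skip
j=3: 2≤7, i=0, swap(0,3) ⇒ [2,14,12,8,1,6,5,11,4,13,7]
j=4: 1≤7, i=1, swap(1,4) ⇒ [2,1,12,8,14,6,5,11,4,13,7]
j=5: 6≤7, i=2, swap(2,5) ⇒ [2,1,6,8,14,12,5,11,4,13,7]
j=6: 5≤7, i=3, swap(3,6) ⇒ [2,1,6,5,14,12,8,11,4,13,7]
j=7: 11>7, skip
j=8: 4≤7, i=4, swap(4,8) ⇒ [2,1,6,5,4,12,8,11,14,13,7]
j=9: 13>7, skip
swap(5,10) ⇒ [2,1,6,5,4,7,8,11,14,13,12]; return 5
p = 5; k-1 = 2 < 5 ⇒ left

5; left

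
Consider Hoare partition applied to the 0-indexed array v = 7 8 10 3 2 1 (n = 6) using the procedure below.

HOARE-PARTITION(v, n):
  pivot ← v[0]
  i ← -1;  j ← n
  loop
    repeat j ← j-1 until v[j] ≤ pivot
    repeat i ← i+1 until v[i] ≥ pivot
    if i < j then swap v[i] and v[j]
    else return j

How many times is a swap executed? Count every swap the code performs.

3

pivot=7
j stops at 5 (1), i stops at 0 (7); swap ⇒ 1 8 10 3 2 7
j stops at 4 (2), i stops at 1 (8); swap ⇒ 1 2 10 3 8 7
j stops at 3 (3), i stops at 2 (10); swap ⇒ 1 2 3 10 8 7
j stops at 2, i stops at 3; i≥j ⇒ return 2. v=1 2 3 10 8 7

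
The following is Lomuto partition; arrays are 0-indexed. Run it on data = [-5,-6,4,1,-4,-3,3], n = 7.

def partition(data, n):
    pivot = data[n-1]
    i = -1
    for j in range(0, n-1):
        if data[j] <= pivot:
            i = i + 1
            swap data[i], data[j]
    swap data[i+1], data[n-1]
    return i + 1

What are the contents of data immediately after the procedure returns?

pivot = data[6] = 3; i = -1
j=0: data[0]=-5 ≤ 3 → i=0, swap data[0],data[0] (no change) → [-5,-6,4,1,-4,-3,3]
j=1: data[1]=-6 ≤ 3 → i=1, swap data[1],data[1] (no change) → [-5,-6,4,1,-4,-3,3]
j=2: data[2]=4 > 3 → no swap
j=3: data[3]=1 ≤ 3 → i=2, swap data[2],data[3] → [-5,-6,1,4,-4,-3,3]
j=4: data[4]=-4 ≤ 3 → i=3, swap data[3],data[4] → [-5,-6,1,-4,4,-3,3]
j=5: data[5]=-3 ≤ 3 → i=4, swap data[4],data[5] → [-5,-6,1,-4,-3,4,3]
final swap data[5],data[6] → [-5,-6,1,-4,-3,3,4]; return 5

[-5,-6,1,-4,-3,3,4]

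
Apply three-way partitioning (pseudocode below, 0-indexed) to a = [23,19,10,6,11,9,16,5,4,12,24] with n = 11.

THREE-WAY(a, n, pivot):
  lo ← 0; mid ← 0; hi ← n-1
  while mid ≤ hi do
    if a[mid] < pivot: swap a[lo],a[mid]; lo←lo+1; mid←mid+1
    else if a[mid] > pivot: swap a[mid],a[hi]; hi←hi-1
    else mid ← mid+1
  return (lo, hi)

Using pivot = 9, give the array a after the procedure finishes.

[4,5,6,9,11,16,10,19,12,24,23]

pivot = 9; lo=0, mid=0, hi=10
a[mid]=23>9: swap a[0],a[10]; hi=9 → [24,19,10,6,11,9,16,5,4,12,23]
a[mid]=24>9: swap a[0],a[9]; hi=8 → [12,19,10,6,11,9,16,5,4,24,23]
a[mid]=12>9: swap a[0],a[8]; hi=7 → [4,19,10,6,11,9,16,5,12,24,23]
a[mid]=4<9: swap a[0],a[0]; lo=1,mid=1 → [4,19,10,6,11,9,16,5,12,24,23]
a[mid]=19>9: swap a[1],a[7]; hi=6 → [4,5,10,6,11,9,16,19,12,24,23]
a[mid]=5<9: swap a[1],a[1]; lo=2,mid=2 → [4,5,10,6,11,9,16,19,12,24,23]
a[mid]=10>9: swap a[2],a[6]; hi=5 → [4,5,16,6,11,9,10,19,12,24,23]
a[mid]=16>9: swap a[2],a[5]; hi=4 → [4,5,9,6,11,16,10,19,12,24,23]
a[mid]=9=9: mid=3
a[mid]=6<9: swap a[2],a[3]; lo=3,mid=4 → [4,5,6,9,11,16,10,19,12,24,23]
a[mid]=11>9: swap a[4],a[4]; hi=3 → [4,5,6,9,11,16,10,19,12,24,23]
end: lo=3, hi=3; a = [4,5,6,9,11,16,10,19,12,24,23]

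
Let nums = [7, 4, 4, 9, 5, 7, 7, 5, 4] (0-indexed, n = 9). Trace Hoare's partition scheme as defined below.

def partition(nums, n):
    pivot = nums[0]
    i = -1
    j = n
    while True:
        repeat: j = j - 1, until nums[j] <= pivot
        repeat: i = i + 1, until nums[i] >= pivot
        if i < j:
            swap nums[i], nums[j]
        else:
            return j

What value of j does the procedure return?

5

pivot=7
j stops at 8 (4), i stops at 0 (7); swap ⇒ [4, 4, 4, 9, 5, 7, 7, 5, 7]
j stops at 7 (5), i stops at 3 (9); swap ⇒ [4, 4, 4, 5, 5, 7, 7, 9, 7]
j stops at 6 (7), i stops at 5 (7); swap ⇒ [4, 4, 4, 5, 5, 7, 7, 9, 7]
j stops at 5, i stops at 6; i≥j ⇒ return 5. nums=[4, 4, 4, 5, 5, 7, 7, 9, 7]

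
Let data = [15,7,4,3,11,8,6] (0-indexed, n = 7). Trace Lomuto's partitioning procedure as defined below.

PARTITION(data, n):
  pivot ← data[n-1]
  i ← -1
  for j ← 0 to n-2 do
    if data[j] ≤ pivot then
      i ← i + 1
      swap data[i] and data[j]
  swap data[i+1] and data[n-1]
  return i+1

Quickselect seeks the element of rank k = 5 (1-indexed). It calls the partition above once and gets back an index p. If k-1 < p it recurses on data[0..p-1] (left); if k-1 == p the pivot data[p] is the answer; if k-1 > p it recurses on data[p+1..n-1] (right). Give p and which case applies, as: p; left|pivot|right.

2; right

pivot=6, i=-1
j=0: 15>6, skip
j=1: 7>6, skip
j=2: 4≤6, i=0, swap(0,2) ⇒ [4,7,15,3,11,8,6]
j=3: 3≤6, i=1, swap(1,3) ⇒ [4,3,15,7,11,8,6]
j=4: 11>6, skip
j=5: 8>6, skip
swap(2,6) ⇒ [4,3,6,7,11,8,15]; return 2
p = 2; k-1 = 4 > 2 ⇒ right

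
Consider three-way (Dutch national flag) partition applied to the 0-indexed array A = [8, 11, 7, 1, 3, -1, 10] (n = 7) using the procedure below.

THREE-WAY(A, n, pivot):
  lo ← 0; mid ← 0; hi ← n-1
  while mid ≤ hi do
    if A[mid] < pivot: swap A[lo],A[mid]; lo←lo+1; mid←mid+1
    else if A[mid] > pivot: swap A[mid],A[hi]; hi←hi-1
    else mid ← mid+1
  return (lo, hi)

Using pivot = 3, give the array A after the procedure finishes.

[-1, 1, 3, 7, 11, 10, 8]

pivot = 3; lo=0, mid=0, hi=6
A[mid]=8>3: swap A[0],A[6]; hi=5 → [10, 11, 7, 1, 3, -1, 8]
A[mid]=10>3: swap A[0],A[5]; hi=4 → [-1, 11, 7, 1, 3, 10, 8]
A[mid]=-1<3: swap A[0],A[0]; lo=1,mid=1 → [-1, 11, 7, 1, 3, 10, 8]
A[mid]=11>3: swap A[1],A[4]; hi=3 → [-1, 3, 7, 1, 11, 10, 8]
A[mid]=3=3: mid=2
A[mid]=7>3: swap A[2],A[3]; hi=2 → [-1, 3, 1, 7, 11, 10, 8]
A[mid]=1<3: swap A[1],A[2]; lo=2,mid=3 → [-1, 1, 3, 7, 11, 10, 8]
end: lo=2, hi=2; A = [-1, 1, 3, 7, 11, 10, 8]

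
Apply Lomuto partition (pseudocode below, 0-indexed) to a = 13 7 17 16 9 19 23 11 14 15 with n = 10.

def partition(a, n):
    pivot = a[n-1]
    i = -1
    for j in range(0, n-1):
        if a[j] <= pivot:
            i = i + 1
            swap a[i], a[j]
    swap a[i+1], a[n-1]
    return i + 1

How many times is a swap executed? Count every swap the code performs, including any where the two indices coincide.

pivot = a[9] = 15; i = -1
j=0: a[0]=13 ≤ 15 → i=0, swap a[0],a[0] (no change) → 13 7 17 16 9 19 23 11 14 15
j=1: a[1]=7 ≤ 15 → i=1, swap a[1],a[1] (no change) → 13 7 17 16 9 19 23 11 14 15
j=2: a[2]=17 > 15 → no swap
j=3: a[3]=16 > 15 → no swap
j=4: a[4]=9 ≤ 15 → i=2, swap a[2],a[4] → 13 7 9 16 17 19 23 11 14 15
j=5: a[5]=19 > 15 → no swap
j=6: a[6]=23 > 15 → no swap
j=7: a[7]=11 ≤ 15 → i=3, swap a[3],a[7] → 13 7 9 11 17 19 23 16 14 15
j=8: a[8]=14 ≤ 15 → i=4, swap a[4],a[8] → 13 7 9 11 14 19 23 16 17 15
final swap a[5],a[9] → 13 7 9 11 14 15 23 16 17 19; return 5

6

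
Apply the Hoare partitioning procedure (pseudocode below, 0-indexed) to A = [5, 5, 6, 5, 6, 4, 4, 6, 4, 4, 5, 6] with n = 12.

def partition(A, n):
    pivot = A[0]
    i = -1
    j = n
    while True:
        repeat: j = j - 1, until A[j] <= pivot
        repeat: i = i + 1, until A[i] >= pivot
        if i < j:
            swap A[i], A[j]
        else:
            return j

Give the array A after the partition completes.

pivot=5
j stops at 10 (5), i stops at 0 (5); swap ⇒ [5, 5, 6, 5, 6, 4, 4, 6, 4, 4, 5, 6]
j stops at 9 (4), i stops at 1 (5); swap ⇒ [5, 4, 6, 5, 6, 4, 4, 6, 4, 5, 5, 6]
j stops at 8 (4), i stops at 2 (6); swap ⇒ [5, 4, 4, 5, 6, 4, 4, 6, 6, 5, 5, 6]
j stops at 6 (4), i stops at 3 (5); swap ⇒ [5, 4, 4, 4, 6, 4, 5, 6, 6, 5, 5, 6]
j stops at 5 (4), i stops at 4 (6); swap ⇒ [5, 4, 4, 4, 4, 6, 5, 6, 6, 5, 5, 6]
j stops at 4, i stops at 5; i≥j ⇒ return 4. A=[5, 4, 4, 4, 4, 6, 5, 6, 6, 5, 5, 6]

[5, 4, 4, 4, 4, 6, 5, 6, 6, 5, 5, 6]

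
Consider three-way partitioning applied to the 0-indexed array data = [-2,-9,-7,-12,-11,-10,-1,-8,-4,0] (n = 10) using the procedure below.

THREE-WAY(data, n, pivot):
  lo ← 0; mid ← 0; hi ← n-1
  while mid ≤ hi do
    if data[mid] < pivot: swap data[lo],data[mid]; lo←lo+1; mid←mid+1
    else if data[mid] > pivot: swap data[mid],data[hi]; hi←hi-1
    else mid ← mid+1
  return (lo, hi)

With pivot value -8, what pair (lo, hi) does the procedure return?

(4, 4)

lo=0 mid=0 hi=9
-2>-8: swap(0,9), hi=8 ⇒ [0,-9,-7,-12,-11,-10,-1,-8,-4,-2]
0>-8: swap(0,8), hi=7 ⇒ [-4,-9,-7,-12,-11,-10,-1,-8,0,-2]
-4>-8: swap(0,7), hi=6 ⇒ [-8,-9,-7,-12,-11,-10,-1,-4,0,-2]
-8=-8: mid=1
-9<-8: swap(0,1), lo=1 mid=2 ⇒ [-9,-8,-7,-12,-11,-10,-1,-4,0,-2]
-7>-8: swap(2,6), hi=5 ⇒ [-9,-8,-1,-12,-11,-10,-7,-4,0,-2]
-1>-8: swap(2,5), hi=4 ⇒ [-9,-8,-10,-12,-11,-1,-7,-4,0,-2]
-10<-8: swap(1,2), lo=2 mid=3 ⇒ [-9,-10,-8,-12,-11,-1,-7,-4,0,-2]
-12<-8: swap(2,3), lo=3 mid=4 ⇒ [-9,-10,-12,-8,-11,-1,-7,-4,0,-2]
-11<-8: swap(3,4), lo=4 mid=5 ⇒ [-9,-10,-12,-11,-8,-1,-7,-4,0,-2]
done. lo=4 hi=4; data=[-9,-10,-12,-11,-8,-1,-7,-4,0,-2]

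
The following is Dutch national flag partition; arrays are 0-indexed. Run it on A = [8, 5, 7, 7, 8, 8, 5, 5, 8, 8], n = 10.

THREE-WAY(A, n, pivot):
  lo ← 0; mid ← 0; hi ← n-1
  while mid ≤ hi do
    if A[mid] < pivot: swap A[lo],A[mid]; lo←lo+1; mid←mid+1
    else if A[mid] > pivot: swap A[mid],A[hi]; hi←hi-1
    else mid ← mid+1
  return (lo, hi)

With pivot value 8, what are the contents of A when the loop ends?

[5, 7, 7, 5, 5, 8, 8, 8, 8, 8]

lo=0 mid=0 hi=9
8=8: mid=1
5<8: swap(0,1), lo=1 mid=2 ⇒ [5, 8, 7, 7, 8, 8, 5, 5, 8, 8]
7<8: swap(1,2), lo=2 mid=3 ⇒ [5, 7, 8, 7, 8, 8, 5, 5, 8, 8]
7<8: swap(2,3), lo=3 mid=4 ⇒ [5, 7, 7, 8, 8, 8, 5, 5, 8, 8]
8=8: mid=5
8=8: mid=6
5<8: swap(3,6), lo=4 mid=7 ⇒ [5, 7, 7, 5, 8, 8, 8, 5, 8, 8]
5<8: swap(4,7), lo=5 mid=8 ⇒ [5, 7, 7, 5, 5, 8, 8, 8, 8, 8]
8=8: mid=9
8=8: mid=10
done. lo=5 hi=9; A=[5, 7, 7, 5, 5, 8, 8, 8, 8, 8]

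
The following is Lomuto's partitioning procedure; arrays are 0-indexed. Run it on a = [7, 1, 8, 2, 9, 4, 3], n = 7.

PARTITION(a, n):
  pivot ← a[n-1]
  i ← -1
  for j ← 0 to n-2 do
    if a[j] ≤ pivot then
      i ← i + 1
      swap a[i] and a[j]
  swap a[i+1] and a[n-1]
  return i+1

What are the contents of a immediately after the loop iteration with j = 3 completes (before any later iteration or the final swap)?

pivot = a[6] = 3; i = -1
j=0: a[0]=7 > 3 → no swap
j=1: a[1]=1 ≤ 3 → i=0, swap a[0],a[1] → [1, 7, 8, 2, 9, 4, 3]
j=2: a[2]=8 > 3 → no swap
j=3: a[3]=2 ≤ 3 → i=1, swap a[1],a[3] → [1, 2, 8, 7, 9, 4, 3]
(after j=3) a = [1, 2, 8, 7, 9, 4, 3]

[1, 2, 8, 7, 9, 4, 3]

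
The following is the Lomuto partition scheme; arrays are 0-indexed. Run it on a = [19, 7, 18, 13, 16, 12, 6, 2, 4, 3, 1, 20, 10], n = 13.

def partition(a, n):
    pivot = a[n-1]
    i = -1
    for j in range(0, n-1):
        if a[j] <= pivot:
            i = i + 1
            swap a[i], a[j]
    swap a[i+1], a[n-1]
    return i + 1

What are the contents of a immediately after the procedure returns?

pivot = a[12] = 10; i = -1
j=0: a[0]=19 > 10 → no swap
j=1: a[1]=7 ≤ 10 → i=0, swap a[0],a[1] → [7, 19, 18, 13, 16, 12, 6, 2, 4, 3, 1, 20, 10]
j=2: a[2]=18 > 10 → no swap
j=3: a[3]=13 > 10 → no swap
j=4: a[4]=16 > 10 → no swap
j=5: a[5]=12 > 10 → no swap
j=6: a[6]=6 ≤ 10 → i=1, swap a[1],a[6] → [7, 6, 18, 13, 16, 12, 19, 2, 4, 3, 1, 20, 10]
j=7: a[7]=2 ≤ 10 → i=2, swap a[2],a[7] → [7, 6, 2, 13, 16, 12, 19, 18, 4, 3, 1, 20, 10]
j=8: a[8]=4 ≤ 10 → i=3, swap a[3],a[8] → [7, 6, 2, 4, 16, 12, 19, 18, 13, 3, 1, 20, 10]
j=9: a[9]=3 ≤ 10 → i=4, swap a[4],a[9] → [7, 6, 2, 4, 3, 12, 19, 18, 13, 16, 1, 20, 10]
j=10: a[10]=1 ≤ 10 → i=5, swap a[5],a[10] → [7, 6, 2, 4, 3, 1, 19, 18, 13, 16, 12, 20, 10]
j=11: a[11]=20 > 10 → no swap
final swap a[6],a[12] → [7, 6, 2, 4, 3, 1, 10, 18, 13, 16, 12, 20, 19]; return 6

[7, 6, 2, 4, 3, 1, 10, 18, 13, 16, 12, 20, 19]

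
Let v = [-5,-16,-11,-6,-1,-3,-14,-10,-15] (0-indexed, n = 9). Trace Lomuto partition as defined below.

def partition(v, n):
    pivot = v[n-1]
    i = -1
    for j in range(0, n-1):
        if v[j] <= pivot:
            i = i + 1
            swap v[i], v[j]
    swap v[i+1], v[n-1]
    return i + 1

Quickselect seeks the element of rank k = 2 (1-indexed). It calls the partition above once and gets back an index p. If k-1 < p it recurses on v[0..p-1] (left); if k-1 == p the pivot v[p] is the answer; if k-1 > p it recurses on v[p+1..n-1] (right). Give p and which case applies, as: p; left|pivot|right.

pivot=-15, i=-1
j=0: -5>-15, skip
j=1: -16≤-15, i=0, swap(0,1) ⇒ [-16,-5,-11,-6,-1,-3,-14,-10,-15]
j=2: -11>-15, skip
j=3: -6>-15, skip
j=4: -1>-15, skip
j=5: -3>-15, skip
j=6: -14>-15, skip
j=7: -10>-15, skip
swap(1,8) ⇒ [-16,-15,-11,-6,-1,-3,-14,-10,-5]; return 1
p = 1; k-1 = 1 == 1 ⇒ pivot

1; pivot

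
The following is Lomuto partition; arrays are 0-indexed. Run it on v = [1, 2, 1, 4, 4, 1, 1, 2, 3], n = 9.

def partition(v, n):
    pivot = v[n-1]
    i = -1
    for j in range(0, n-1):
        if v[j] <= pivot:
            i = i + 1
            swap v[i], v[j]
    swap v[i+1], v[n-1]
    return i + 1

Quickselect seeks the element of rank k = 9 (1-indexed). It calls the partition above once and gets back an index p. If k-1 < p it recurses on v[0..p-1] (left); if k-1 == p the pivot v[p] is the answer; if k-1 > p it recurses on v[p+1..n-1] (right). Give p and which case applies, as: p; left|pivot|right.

pivot = v[8] = 3; i = -1
j=0: v[0]=1 ≤ 3 → i=0, swap v[0],v[0] (no change) → [1, 2, 1, 4, 4, 1, 1, 2, 3]
j=1: v[1]=2 ≤ 3 → i=1, swap v[1],v[1] (no change) → [1, 2, 1, 4, 4, 1, 1, 2, 3]
j=2: v[2]=1 ≤ 3 → i=2, swap v[2],v[2] (no change) → [1, 2, 1, 4, 4, 1, 1, 2, 3]
j=3: v[3]=4 > 3 → no swap
j=4: v[4]=4 > 3 → no swap
j=5: v[5]=1 ≤ 3 → i=3, swap v[3],v[5] → [1, 2, 1, 1, 4, 4, 1, 2, 3]
j=6: v[6]=1 ≤ 3 → i=4, swap v[4],v[6] → [1, 2, 1, 1, 1, 4, 4, 2, 3]
j=7: v[7]=2 ≤ 3 → i=5, swap v[5],v[7] → [1, 2, 1, 1, 1, 2, 4, 4, 3]
final swap v[6],v[8] → [1, 2, 1, 1, 1, 2, 3, 4, 4]; return 6
p = 6; k-1 = 8 > 6 ⇒ right

6; right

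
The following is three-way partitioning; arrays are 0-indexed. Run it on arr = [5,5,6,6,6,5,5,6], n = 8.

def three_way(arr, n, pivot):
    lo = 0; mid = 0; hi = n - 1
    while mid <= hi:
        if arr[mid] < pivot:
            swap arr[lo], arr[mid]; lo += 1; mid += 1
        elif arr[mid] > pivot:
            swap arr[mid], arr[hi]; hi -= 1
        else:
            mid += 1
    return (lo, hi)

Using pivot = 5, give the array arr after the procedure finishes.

[5,5,5,5,6,6,6,6]

lo=0 mid=0 hi=7
5=5: mid=1
5=5: mid=2
6>5: swap(2,7), hi=6 ⇒ [5,5,6,6,6,5,5,6]
6>5: swap(2,6), hi=5 ⇒ [5,5,5,6,6,5,6,6]
5=5: mid=3
6>5: swap(3,5), hi=4 ⇒ [5,5,5,5,6,6,6,6]
5=5: mid=4
6>5: swap(4,4), hi=3 ⇒ [5,5,5,5,6,6,6,6]
done. lo=0 hi=3; arr=[5,5,5,5,6,6,6,6]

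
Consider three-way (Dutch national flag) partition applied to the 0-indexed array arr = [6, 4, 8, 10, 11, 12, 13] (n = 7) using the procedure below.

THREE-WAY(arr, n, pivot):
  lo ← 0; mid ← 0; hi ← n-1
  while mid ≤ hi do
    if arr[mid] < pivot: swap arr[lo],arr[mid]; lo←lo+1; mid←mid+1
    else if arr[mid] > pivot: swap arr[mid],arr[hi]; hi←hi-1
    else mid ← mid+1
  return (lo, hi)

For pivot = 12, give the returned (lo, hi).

lo=0 mid=0 hi=6
6<12: swap(0,0), lo=1 mid=1 ⇒ [6, 4, 8, 10, 11, 12, 13]
4<12: swap(1,1), lo=2 mid=2 ⇒ [6, 4, 8, 10, 11, 12, 13]
8<12: swap(2,2), lo=3 mid=3 ⇒ [6, 4, 8, 10, 11, 12, 13]
10<12: swap(3,3), lo=4 mid=4 ⇒ [6, 4, 8, 10, 11, 12, 13]
11<12: swap(4,4), lo=5 mid=5 ⇒ [6, 4, 8, 10, 11, 12, 13]
12=12: mid=6
13>12: swap(6,6), hi=5 ⇒ [6, 4, 8, 10, 11, 12, 13]
done. lo=5 hi=5; arr=[6, 4, 8, 10, 11, 12, 13]

(5, 5)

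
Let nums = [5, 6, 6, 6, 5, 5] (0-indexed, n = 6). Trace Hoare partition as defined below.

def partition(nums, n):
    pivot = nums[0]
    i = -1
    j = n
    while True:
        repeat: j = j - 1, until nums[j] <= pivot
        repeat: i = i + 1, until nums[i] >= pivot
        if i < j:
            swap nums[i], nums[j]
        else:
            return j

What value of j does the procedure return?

1

pivot=5
j stops at 5 (5), i stops at 0 (5); swap ⇒ [5, 6, 6, 6, 5, 5]
j stops at 4 (5), i stops at 1 (6); swap ⇒ [5, 5, 6, 6, 6, 5]
j stops at 1, i stops at 2; i≥j ⇒ return 1. nums=[5, 5, 6, 6, 6, 5]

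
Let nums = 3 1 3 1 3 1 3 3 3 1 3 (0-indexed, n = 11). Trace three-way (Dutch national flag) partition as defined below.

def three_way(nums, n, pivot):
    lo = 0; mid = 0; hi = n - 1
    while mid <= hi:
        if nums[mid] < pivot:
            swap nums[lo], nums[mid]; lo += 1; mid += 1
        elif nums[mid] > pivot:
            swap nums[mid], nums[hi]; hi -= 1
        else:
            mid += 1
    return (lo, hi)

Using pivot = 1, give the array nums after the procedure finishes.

1 1 1 1 3 3 3 3 3 3 3

pivot = 1; lo=0, mid=0, hi=10
nums[mid]=3>1: swap nums[0],nums[10]; hi=9 → 3 1 3 1 3 1 3 3 3 1 3
nums[mid]=3>1: swap nums[0],nums[9]; hi=8 → 1 1 3 1 3 1 3 3 3 3 3
nums[mid]=1=1: mid=1
nums[mid]=1=1: mid=2
nums[mid]=3>1: swap nums[2],nums[8]; hi=7 → 1 1 3 1 3 1 3 3 3 3 3
nums[mid]=3>1: swap nums[2],nums[7]; hi=6 → 1 1 3 1 3 1 3 3 3 3 3
nums[mid]=3>1: swap nums[2],nums[6]; hi=5 → 1 1 3 1 3 1 3 3 3 3 3
nums[mid]=3>1: swap nums[2],nums[5]; hi=4 → 1 1 1 1 3 3 3 3 3 3 3
nums[mid]=1=1: mid=3
nums[mid]=1=1: mid=4
nums[mid]=3>1: swap nums[4],nums[4]; hi=3 → 1 1 1 1 3 3 3 3 3 3 3
end: lo=0, hi=3; nums = 1 1 1 1 3 3 3 3 3 3 3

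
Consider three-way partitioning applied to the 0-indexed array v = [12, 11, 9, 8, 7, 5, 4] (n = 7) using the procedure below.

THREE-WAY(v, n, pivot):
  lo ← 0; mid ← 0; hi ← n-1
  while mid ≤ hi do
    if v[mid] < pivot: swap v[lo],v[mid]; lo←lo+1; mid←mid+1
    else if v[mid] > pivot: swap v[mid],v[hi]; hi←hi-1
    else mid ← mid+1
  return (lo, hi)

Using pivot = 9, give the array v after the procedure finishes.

[4, 5, 8, 7, 9, 11, 12]

lo=0 mid=0 hi=6
12>9: swap(0,6), hi=5 ⇒ [4, 11, 9, 8, 7, 5, 12]
4<9: swap(0,0), lo=1 mid=1 ⇒ [4, 11, 9, 8, 7, 5, 12]
11>9: swap(1,5), hi=4 ⇒ [4, 5, 9, 8, 7, 11, 12]
5<9: swap(1,1), lo=2 mid=2 ⇒ [4, 5, 9, 8, 7, 11, 12]
9=9: mid=3
8<9: swap(2,3), lo=3 mid=4 ⇒ [4, 5, 8, 9, 7, 11, 12]
7<9: swap(3,4), lo=4 mid=5 ⇒ [4, 5, 8, 7, 9, 11, 12]
done. lo=4 hi=4; v=[4, 5, 8, 7, 9, 11, 12]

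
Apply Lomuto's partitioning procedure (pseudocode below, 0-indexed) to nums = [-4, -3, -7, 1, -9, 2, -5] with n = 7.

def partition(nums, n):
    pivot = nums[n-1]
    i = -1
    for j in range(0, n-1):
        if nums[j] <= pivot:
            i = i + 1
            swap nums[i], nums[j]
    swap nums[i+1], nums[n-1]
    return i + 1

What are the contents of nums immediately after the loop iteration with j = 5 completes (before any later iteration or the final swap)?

pivot=-5, i=-1
j=0: -4>-5, skip
j=1: -3>-5, skip
j=2: -7≤-5, i=0, swap(0,2) ⇒ [-7, -3, -4, 1, -9, 2, -5]
j=3: 1>-5, skip
j=4: -9≤-5, i=1, swap(1,4) ⇒ [-7, -9, -4, 1, -3, 2, -5]
j=5: 2>-5, skip
(after j=5) nums = [-7, -9, -4, 1, -3, 2, -5]

[-7, -9, -4, 1, -3, 2, -5]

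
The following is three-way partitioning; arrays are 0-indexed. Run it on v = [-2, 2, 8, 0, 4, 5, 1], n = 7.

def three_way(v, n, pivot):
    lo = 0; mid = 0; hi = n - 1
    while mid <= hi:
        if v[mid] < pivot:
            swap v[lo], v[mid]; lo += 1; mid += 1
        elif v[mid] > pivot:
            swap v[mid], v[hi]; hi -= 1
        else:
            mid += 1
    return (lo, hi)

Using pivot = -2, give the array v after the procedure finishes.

[-2, 8, 0, 4, 5, 1, 2]

pivot = -2; lo=0, mid=0, hi=6
v[mid]=-2=-2: mid=1
v[mid]=2>-2: swap v[1],v[6]; hi=5 → [-2, 1, 8, 0, 4, 5, 2]
v[mid]=1>-2: swap v[1],v[5]; hi=4 → [-2, 5, 8, 0, 4, 1, 2]
v[mid]=5>-2: swap v[1],v[4]; hi=3 → [-2, 4, 8, 0, 5, 1, 2]
v[mid]=4>-2: swap v[1],v[3]; hi=2 → [-2, 0, 8, 4, 5, 1, 2]
v[mid]=0>-2: swap v[1],v[2]; hi=1 → [-2, 8, 0, 4, 5, 1, 2]
v[mid]=8>-2: swap v[1],v[1]; hi=0 → [-2, 8, 0, 4, 5, 1, 2]
end: lo=0, hi=0; v = [-2, 8, 0, 4, 5, 1, 2]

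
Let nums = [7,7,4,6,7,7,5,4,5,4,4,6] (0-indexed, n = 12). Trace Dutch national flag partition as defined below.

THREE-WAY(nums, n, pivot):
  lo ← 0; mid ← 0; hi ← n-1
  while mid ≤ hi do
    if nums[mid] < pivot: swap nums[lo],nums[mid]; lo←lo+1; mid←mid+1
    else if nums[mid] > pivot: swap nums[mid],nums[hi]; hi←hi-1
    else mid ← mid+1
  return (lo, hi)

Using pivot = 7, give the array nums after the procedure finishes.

[4,6,5,4,5,4,4,6,7,7,7,7]

pivot = 7; lo=0, mid=0, hi=11
nums[mid]=7=7: mid=1
nums[mid]=7=7: mid=2
nums[mid]=4<7: swap nums[0],nums[2]; lo=1,mid=3 → [4,7,7,6,7,7,5,4,5,4,4,6]
nums[mid]=6<7: swap nums[1],nums[3]; lo=2,mid=4 → [4,6,7,7,7,7,5,4,5,4,4,6]
nums[mid]=7=7: mid=5
nums[mid]=7=7: mid=6
nums[mid]=5<7: swap nums[2],nums[6]; lo=3,mid=7 → [4,6,5,7,7,7,7,4,5,4,4,6]
nums[mid]=4<7: swap nums[3],nums[7]; lo=4,mid=8 → [4,6,5,4,7,7,7,7,5,4,4,6]
nums[mid]=5<7: swap nums[4],nums[8]; lo=5,mid=9 → [4,6,5,4,5,7,7,7,7,4,4,6]
nums[mid]=4<7: swap nums[5],nums[9]; lo=6,mid=10 → [4,6,5,4,5,4,7,7,7,7,4,6]
nums[mid]=4<7: swap nums[6],nums[10]; lo=7,mid=11 → [4,6,5,4,5,4,4,7,7,7,7,6]
nums[mid]=6<7: swap nums[7],nums[11]; lo=8,mid=12 → [4,6,5,4,5,4,4,6,7,7,7,7]
end: lo=8, hi=11; nums = [4,6,5,4,5,4,4,6,7,7,7,7]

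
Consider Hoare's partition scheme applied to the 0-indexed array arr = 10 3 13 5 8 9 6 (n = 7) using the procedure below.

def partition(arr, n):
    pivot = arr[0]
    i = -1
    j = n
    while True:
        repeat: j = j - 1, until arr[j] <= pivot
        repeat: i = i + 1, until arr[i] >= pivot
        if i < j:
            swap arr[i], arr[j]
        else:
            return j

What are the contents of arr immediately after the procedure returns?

6 3 9 5 8 13 10

pivot = arr[0] = 10; i = -1, j = 7
j→6 (arr[6]=6≤10), i→0 (arr[0]=10≥10); i<j, swap → 6 3 13 5 8 9 10
j→5 (arr[5]=9≤10), i→2 (arr[2]=13≥10); i<j, swap → 6 3 9 5 8 13 10
j→4, i→5; i≥j, return j=4. arr = 6 3 9 5 8 13 10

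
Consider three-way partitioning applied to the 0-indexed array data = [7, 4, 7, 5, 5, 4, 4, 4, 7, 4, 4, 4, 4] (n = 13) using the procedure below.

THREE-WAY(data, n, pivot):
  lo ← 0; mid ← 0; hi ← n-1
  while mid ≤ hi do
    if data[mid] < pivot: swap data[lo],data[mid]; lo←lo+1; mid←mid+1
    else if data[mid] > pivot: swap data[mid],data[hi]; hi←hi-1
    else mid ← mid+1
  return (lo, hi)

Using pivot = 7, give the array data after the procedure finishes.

pivot = 7; lo=0, mid=0, hi=12
data[mid]=7=7: mid=1
data[mid]=4<7: swap data[0],data[1]; lo=1,mid=2 → [4, 7, 7, 5, 5, 4, 4, 4, 7, 4, 4, 4, 4]
data[mid]=7=7: mid=3
data[mid]=5<7: swap data[1],data[3]; lo=2,mid=4 → [4, 5, 7, 7, 5, 4, 4, 4, 7, 4, 4, 4, 4]
data[mid]=5<7: swap data[2],data[4]; lo=3,mid=5 → [4, 5, 5, 7, 7, 4, 4, 4, 7, 4, 4, 4, 4]
data[mid]=4<7: swap data[3],data[5]; lo=4,mid=6 → [4, 5, 5, 4, 7, 7, 4, 4, 7, 4, 4, 4, 4]
data[mid]=4<7: swap data[4],data[6]; lo=5,mid=7 → [4, 5, 5, 4, 4, 7, 7, 4, 7, 4, 4, 4, 4]
data[mid]=4<7: swap data[5],data[7]; lo=6,mid=8 → [4, 5, 5, 4, 4, 4, 7, 7, 7, 4, 4, 4, 4]
data[mid]=7=7: mid=9
data[mid]=4<7: swap data[6],data[9]; lo=7,mid=10 → [4, 5, 5, 4, 4, 4, 4, 7, 7, 7, 4, 4, 4]
data[mid]=4<7: swap data[7],data[10]; lo=8,mid=11 → [4, 5, 5, 4, 4, 4, 4, 4, 7, 7, 7, 4, 4]
data[mid]=4<7: swap data[8],data[11]; lo=9,mid=12 → [4, 5, 5, 4, 4, 4, 4, 4, 4, 7, 7, 7, 4]
data[mid]=4<7: swap data[9],data[12]; lo=10,mid=13 → [4, 5, 5, 4, 4, 4, 4, 4, 4, 4, 7, 7, 7]
end: lo=10, hi=12; data = [4, 5, 5, 4, 4, 4, 4, 4, 4, 4, 7, 7, 7]

[4, 5, 5, 4, 4, 4, 4, 4, 4, 4, 7, 7, 7]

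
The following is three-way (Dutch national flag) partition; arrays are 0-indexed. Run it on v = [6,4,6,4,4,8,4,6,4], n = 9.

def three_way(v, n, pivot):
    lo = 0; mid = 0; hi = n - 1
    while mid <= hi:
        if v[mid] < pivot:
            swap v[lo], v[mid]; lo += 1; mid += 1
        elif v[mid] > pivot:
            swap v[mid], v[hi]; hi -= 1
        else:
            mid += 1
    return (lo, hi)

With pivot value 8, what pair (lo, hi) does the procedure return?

pivot = 8; lo=0, mid=0, hi=8
v[mid]=6<8: swap v[0],v[0]; lo=1,mid=1 → [6,4,6,4,4,8,4,6,4]
v[mid]=4<8: swap v[1],v[1]; lo=2,mid=2 → [6,4,6,4,4,8,4,6,4]
v[mid]=6<8: swap v[2],v[2]; lo=3,mid=3 → [6,4,6,4,4,8,4,6,4]
v[mid]=4<8: swap v[3],v[3]; lo=4,mid=4 → [6,4,6,4,4,8,4,6,4]
v[mid]=4<8: swap v[4],v[4]; lo=5,mid=5 → [6,4,6,4,4,8,4,6,4]
v[mid]=8=8: mid=6
v[mid]=4<8: swap v[5],v[6]; lo=6,mid=7 → [6,4,6,4,4,4,8,6,4]
v[mid]=6<8: swap v[6],v[7]; lo=7,mid=8 → [6,4,6,4,4,4,6,8,4]
v[mid]=4<8: swap v[7],v[8]; lo=8,mid=9 → [6,4,6,4,4,4,6,4,8]
end: lo=8, hi=8; v = [6,4,6,4,4,4,6,4,8]

(8, 8)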